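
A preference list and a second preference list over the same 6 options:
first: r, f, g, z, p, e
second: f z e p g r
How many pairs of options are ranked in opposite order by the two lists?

9

Assign each item its position (1..6) in the first ordering, then rewrite the second ordering as that position sequence:
positions: r→1, f→2, g→3, z→4, p→5, e→6
second ordering as positions: [2, 4, 6, 5, 3, 1]
Discordant pairs = inversions in this position sequence.
2: 1 → 1
4: 3, 1 → 2
6: 5, 3, 1 → 3
5: 3, 1 → 2
3: 1 → 1
1: 0
Total: 1 + 2 + 3 + 2 + 1 + 0 = 9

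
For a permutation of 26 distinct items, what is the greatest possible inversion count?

325 inversions

The maximum occurs when the array is in strictly decreasing order: every one of the C(26, 2) pairs is inverted.
C(26, 2) = 26·25/2 = 325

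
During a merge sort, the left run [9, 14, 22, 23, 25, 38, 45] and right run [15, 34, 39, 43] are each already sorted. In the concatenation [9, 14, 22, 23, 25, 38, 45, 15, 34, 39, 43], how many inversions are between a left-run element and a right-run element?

9 cross-inversions

Take each right-half value and tally the left-half values above it:
r = 15: 22, 23, 25, 38, 45 → 5
r = 34: 38, 45 → 2
r = 39: 45 → 1
r = 43: 45 → 1
Cross-inversions: 5 + 2 + 1 + 1 = 9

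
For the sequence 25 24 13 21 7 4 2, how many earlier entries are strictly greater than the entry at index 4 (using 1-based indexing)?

2 such elements

The element at index 4 is 21.
Elements before it: 25, 24, 13
Those larger than 21: 25, 24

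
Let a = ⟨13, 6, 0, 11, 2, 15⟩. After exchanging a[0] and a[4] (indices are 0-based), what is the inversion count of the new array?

2

Positions 0 and 4 hold 13 and 2; after swapping, the array is [2, 6, 0, 11, 13, 15].
Count, for each position, how many later elements it exceeds:
2: 1
6: 1
0: 0
11: 0
13: 0
15: 0
Sum: 1 + 1 + 0 + 0 + 0 + 0 = 2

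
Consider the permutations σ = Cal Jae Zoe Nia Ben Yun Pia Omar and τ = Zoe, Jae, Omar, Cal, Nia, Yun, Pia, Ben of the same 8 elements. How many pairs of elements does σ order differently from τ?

Assign each item its position (1..8) in the first ordering, then rewrite the second ordering as that position sequence:
positions: Cal→1, Jae→2, Zoe→3, Nia→4, Ben→5, Yun→6, Pia→7, Omar→8
second ordering as positions: [3, 2, 8, 1, 4, 6, 7, 5]
Discordant pairs = inversions in this position sequence.
3: 2, 1 → 2
2: 1 → 1
8: 1, 4, 6, 7, 5 → 5
1: 0
4: 0
6: 5 → 1
7: 5 → 1
5: 0
Total: 2 + 1 + 5 + 0 + 0 + 1 + 1 + 0 = 10

10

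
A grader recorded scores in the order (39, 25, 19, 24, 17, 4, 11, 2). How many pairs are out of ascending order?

Sweep left to right; for each value list the smaller values that follow it:
39 → 25, 19, 24, 17, 4, 11, 2 → 7
25 → 19, 24, 17, 4, 11, 2 → 6
19 → 17, 4, 11, 2 → 4
24 → 17, 4, 11, 2 → 4
17 → 4, 11, 2 → 3
4 → 2 → 1
11 → 2 → 1
2 → none → 0
Sum: 7 + 6 + 4 + 4 + 3 + 1 + 1 + 0 = 26

26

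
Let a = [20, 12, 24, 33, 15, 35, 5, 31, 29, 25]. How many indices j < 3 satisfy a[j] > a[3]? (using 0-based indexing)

0

The element at index 3 is 33.
Elements before it: 20, 12, 24
None of them are larger than 33.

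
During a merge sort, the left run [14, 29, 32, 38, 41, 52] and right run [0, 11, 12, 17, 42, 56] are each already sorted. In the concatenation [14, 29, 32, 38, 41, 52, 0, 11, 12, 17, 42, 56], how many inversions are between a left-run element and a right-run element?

24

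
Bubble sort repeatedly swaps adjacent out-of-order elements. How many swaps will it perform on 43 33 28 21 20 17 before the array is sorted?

15 adjacent swaps

Each adjacent swap fixes exactly one inversion, so the minimum swap count equals the number of inversions.
Count inversions — for each element, later elements that are smaller:
43: 33, 28, 21, 20, 17 → 5
33: 28, 21, 20, 17 → 4
28: 21, 20, 17 → 3
21: 20, 17 → 2
20: 17 → 1
17: none → 0
Total inversions: 5 + 4 + 3 + 2 + 1 + 0 = 15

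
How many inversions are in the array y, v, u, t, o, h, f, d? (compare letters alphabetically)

Sweep left to right; for each value list the smaller values that follow it:
y: 7
v: 6
u: 5
t: 4
o: 3
h: 2
f: 1
d: 0
Sum: 7 + 6 + 5 + 4 + 3 + 2 + 1 + 0 = 28

28 inversions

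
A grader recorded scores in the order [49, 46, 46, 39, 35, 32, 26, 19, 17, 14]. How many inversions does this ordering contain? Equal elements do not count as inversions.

There are 44 out-of-order pairs.

For each element, count later entries that are smaller:
49 → 46, 46, 39, 35, 32, 26, 19, 17, 14 → 9
46 → 39, 35, 32, 26, 19, 17, 14 → 7
46 → 39, 35, 32, 26, 19, 17, 14 → 7
39 → 35, 32, 26, 19, 17, 14 → 6
35 → 32, 26, 19, 17, 14 → 5
32 → 26, 19, 17, 14 → 4
26 → 19, 17, 14 → 3
19 → 17, 14 → 2
17 → 14 → 1
14 → none → 0
Sum: 9 + 7 + 7 + 6 + 5 + 4 + 3 + 2 + 1 + 0 = 44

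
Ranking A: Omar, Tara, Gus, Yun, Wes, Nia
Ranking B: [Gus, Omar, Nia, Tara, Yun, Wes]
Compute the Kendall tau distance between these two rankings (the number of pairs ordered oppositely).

5

Assign each item its position (1..6) in the first ordering, then rewrite the second ordering as that position sequence:
positions: Omar→1, Tara→2, Gus→3, Yun→4, Wes→5, Nia→6
second ordering as positions: [3, 1, 6, 2, 4, 5]
Discordant pairs = inversions in this position sequence.
3: 1, 2 → 2
1: 0
6: 2, 4, 5 → 3
2: 0
4: 0
5: 0
Total: 2 + 0 + 3 + 0 + 0 + 0 = 5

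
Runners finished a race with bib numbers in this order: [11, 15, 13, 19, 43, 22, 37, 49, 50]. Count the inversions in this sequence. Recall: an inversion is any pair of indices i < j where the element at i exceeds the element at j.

Inversions: 3

Sweep left to right; for each value list the smaller values that follow it:
11 → none → 0
15 → 13 → 1
13 → none → 0
19 → none → 0
43 → 22, 37 → 2
22 → none → 0
37 → none → 0
49 → none → 0
50 → none → 0
Sum: 0 + 1 + 0 + 0 + 2 + 0 + 0 + 0 + 0 = 3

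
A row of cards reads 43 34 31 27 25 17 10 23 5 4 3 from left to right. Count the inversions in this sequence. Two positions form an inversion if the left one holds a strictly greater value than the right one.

Element-by-element contributions:
43: 10
34: 9
31: 8
27: 7
25: 6
17: 4
10: 3
23: 3
5: 2
4: 1
3: 0
Sum: 10 + 9 + 8 + 7 + 6 + 4 + 3 + 3 + 2 + 1 + 0 = 53

There are 53 out-of-order pairs.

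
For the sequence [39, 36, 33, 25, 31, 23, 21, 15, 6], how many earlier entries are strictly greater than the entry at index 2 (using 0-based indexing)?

2

The element at index 2 is 33.
Elements before it: 39, 36
Those larger than 33: 39, 36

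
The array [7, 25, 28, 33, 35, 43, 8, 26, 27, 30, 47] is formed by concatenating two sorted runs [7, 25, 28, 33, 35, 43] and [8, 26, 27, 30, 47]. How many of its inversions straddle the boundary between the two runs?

16

Count, for every r in R, how many entries of L exceed r:
r = 8: 25, 28, 33, 35, 43 → 5
r = 26: 28, 33, 35, 43 → 4
r = 27: 28, 33, 35, 43 → 4
r = 30: 33, 35, 43 → 3
r = 47: none → 0
Cross-inversions: 5 + 4 + 4 + 3 + 0 = 16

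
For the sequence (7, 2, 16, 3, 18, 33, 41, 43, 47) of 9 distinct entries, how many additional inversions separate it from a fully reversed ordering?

33

Maximum inversions for 9 distinct elements is C(9, 2) = 9·8/2 = 36.
Current inversions — for each element, count later smaller elements:
7: 2
2: 0
16: 1
3: 0
18: 0
33: 0
41: 0
43: 0
47: 0
Current total: 2 + 0 + 1 + 0 + 0 + 0 + 0 + 0 + 0 = 3
Shortfall: 36 − 3 = 33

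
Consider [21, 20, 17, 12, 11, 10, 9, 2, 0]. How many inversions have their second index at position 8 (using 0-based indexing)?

The element at index 8 is 0.
Elements before it: 21, 20, 17, 12, 11, 10, 9, 2
Those larger than 0: 21, 20, 17, 12, 11, 10, 9, 2

8 such elements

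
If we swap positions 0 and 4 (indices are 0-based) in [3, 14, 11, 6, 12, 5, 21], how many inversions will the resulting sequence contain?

13 inversions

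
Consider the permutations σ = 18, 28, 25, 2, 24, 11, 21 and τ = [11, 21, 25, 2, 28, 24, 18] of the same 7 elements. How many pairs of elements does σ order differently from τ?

Assign each item its position (1..7) in the first ordering, then rewrite the second ordering as that position sequence:
positions: 18→1, 28→2, 25→3, 2→4, 24→5, 11→6, 21→7
second ordering as positions: [6, 7, 3, 4, 2, 5, 1]
Discordant pairs = inversions in this position sequence.
6: 3, 4, 2, 5, 1 → 5
7: 3, 4, 2, 5, 1 → 5
3: 2, 1 → 2
4: 2, 1 → 2
2: 1 → 1
5: 1 → 1
1: 0
Total: 5 + 5 + 2 + 2 + 1 + 1 + 0 = 16

16 discordant pairs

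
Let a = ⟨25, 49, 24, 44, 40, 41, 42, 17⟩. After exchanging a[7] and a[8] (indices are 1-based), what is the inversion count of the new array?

Positions 7 and 8 hold 42 and 17; after swapping, the array is [25, 49, 24, 44, 40, 41, 17, 42].
Count, for each position, how many later elements it exceeds:
25 → 24, 17 → 2
49 → 24, 44, 40, 41, 17, 42 → 6
24 → 17 → 1
44 → 40, 41, 17, 42 → 4
40 → 17 → 1
41 → 17 → 1
17 → none → 0
42 → none → 0
Sum: 2 + 6 + 1 + 4 + 1 + 1 + 0 + 0 = 15

15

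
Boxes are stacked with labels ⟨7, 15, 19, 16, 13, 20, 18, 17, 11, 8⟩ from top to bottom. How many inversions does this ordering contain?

24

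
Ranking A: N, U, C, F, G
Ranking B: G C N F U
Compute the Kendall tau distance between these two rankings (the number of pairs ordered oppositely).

Assign each item its position (1..5) in the first ordering, then rewrite the second ordering as that position sequence:
positions: N→1, U→2, C→3, F→4, G→5
second ordering as positions: [5, 3, 1, 4, 2]
Discordant pairs = inversions in this position sequence.
5: 3, 1, 4, 2 → 4
3: 1, 2 → 2
1: 0
4: 2 → 1
2: 0
Total: 4 + 2 + 0 + 1 + 0 = 7

7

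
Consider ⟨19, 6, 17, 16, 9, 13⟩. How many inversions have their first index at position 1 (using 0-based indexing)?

The element at index 1 is 6.
Elements after it: 17, 16, 9, 13
None of them are smaller than 6.

0 such elements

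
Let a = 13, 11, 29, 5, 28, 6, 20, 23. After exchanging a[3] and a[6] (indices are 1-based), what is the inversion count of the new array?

10 inversions

Positions 3 and 6 hold 29 and 6; after swapping, the array is [13, 11, 6, 5, 28, 29, 20, 23].
Count, for each position, how many later elements it exceeds:
13: 3
11: 2
6: 1
5: 0
28: 2
29: 2
20: 0
23: 0
Sum: 3 + 2 + 1 + 0 + 2 + 2 + 0 + 0 = 10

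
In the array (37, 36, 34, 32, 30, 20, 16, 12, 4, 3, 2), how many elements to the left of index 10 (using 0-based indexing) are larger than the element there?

The element at index 10 is 2.
Elements before it: 37, 36, 34, 32, 30, 20, 16, 12, 4, 3
Those larger than 2: 37, 36, 34, 32, 30, 20, 16, 12, 4, 3

10 such elements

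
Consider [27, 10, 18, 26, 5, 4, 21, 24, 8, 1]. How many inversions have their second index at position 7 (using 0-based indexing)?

The element at index 7 is 24.
Elements before it: 27, 10, 18, 26, 5, 4, 21
Those larger than 24: 27, 26

2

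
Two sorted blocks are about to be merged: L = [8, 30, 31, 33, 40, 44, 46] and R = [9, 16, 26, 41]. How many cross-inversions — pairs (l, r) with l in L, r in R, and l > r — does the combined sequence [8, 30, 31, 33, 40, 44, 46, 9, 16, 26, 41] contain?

20

For each element r of the right run, count left-run elements greater than r:
r = 9: 30, 31, 33, 40, 44, 46 → 6
r = 16: 30, 31, 33, 40, 44, 46 → 6
r = 26: 30, 31, 33, 40, 44, 46 → 6
r = 41: 44, 46 → 2
Cross-inversions: 6 + 6 + 6 + 2 = 20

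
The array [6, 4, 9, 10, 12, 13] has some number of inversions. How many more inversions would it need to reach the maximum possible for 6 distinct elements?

14 inversions short

Maximum inversions for 6 distinct elements is C(6, 2) = 6·5/2 = 15.
Current inversions — for each element, count later smaller elements:
6: 1
4: 0
9: 0
10: 0
12: 0
13: 0
Current total: 1 + 0 + 0 + 0 + 0 + 0 = 1
Shortfall: 15 − 1 = 14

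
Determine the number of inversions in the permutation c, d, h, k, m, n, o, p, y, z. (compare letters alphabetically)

0 inversions

Count, for each position, how many later elements it exceeds:
c: 0
d: 0
h: 0
k: 0
m: 0
n: 0
o: 0
p: 0
y: 0
z: 0
Sum: 0 + 0 + 0 + 0 + 0 + 0 + 0 + 0 + 0 + 0 = 0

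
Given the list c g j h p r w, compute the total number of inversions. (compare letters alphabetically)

1

Element-by-element contributions:
c: 0
g: 0
j: 1
h: 0
p: 0
r: 0
w: 0
Sum: 0 + 0 + 1 + 0 + 0 + 0 + 0 = 1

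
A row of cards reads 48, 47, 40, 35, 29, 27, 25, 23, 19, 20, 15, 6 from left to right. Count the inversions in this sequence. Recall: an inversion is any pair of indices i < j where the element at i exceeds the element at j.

There are 65 out-of-order pairs.

For each element, count later entries that are smaller:
48: 11
47: 10
40: 9
35: 8
29: 7
27: 6
25: 5
23: 4
19: 2
20: 2
15: 1
6: 0
Sum: 11 + 10 + 9 + 8 + 7 + 6 + 5 + 4 + 2 + 2 + 1 + 0 = 65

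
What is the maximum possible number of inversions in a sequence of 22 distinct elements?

The maximum occurs when the array is in strictly decreasing order: every one of the C(22, 2) pairs is inverted.
C(22, 2) = 22·21/2 = 231

There are 231 inversions.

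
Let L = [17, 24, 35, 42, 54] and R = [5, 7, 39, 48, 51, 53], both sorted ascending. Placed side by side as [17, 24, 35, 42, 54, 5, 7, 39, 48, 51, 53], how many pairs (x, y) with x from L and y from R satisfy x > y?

Take each right-half value and tally the left-half values above it:
r = 5: 17, 24, 35, 42, 54 → 5
r = 7: 17, 24, 35, 42, 54 → 5
r = 39: 42, 54 → 2
r = 48: 54 → 1
r = 51: 54 → 1
r = 53: 54 → 1
Cross-inversions: 5 + 5 + 2 + 1 + 1 + 1 = 15

15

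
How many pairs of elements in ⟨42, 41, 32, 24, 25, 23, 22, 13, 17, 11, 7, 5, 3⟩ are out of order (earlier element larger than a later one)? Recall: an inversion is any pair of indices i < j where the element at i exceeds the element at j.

Count, for each position, how many later elements it exceeds:
42: 12
41: 11
32: 10
24: 8
25: 8
23: 7
22: 6
13: 4
17: 4
11: 3
7: 2
5: 1
3: 0
Sum: 12 + 11 + 10 + 8 + 8 + 7 + 6 + 4 + 4 + 3 + 2 + 1 + 0 = 76

There are 76 inversions.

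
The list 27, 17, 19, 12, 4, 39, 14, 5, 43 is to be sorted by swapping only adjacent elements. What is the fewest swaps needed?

19 adjacent swaps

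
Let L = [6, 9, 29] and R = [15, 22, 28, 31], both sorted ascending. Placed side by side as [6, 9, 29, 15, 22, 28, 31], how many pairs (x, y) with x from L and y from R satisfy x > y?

3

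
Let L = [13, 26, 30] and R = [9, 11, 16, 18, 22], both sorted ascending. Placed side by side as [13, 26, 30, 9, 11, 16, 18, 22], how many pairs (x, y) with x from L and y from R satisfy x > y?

12 cross-inversions

For each element r of the right run, count left-run elements greater than r:
r = 9: 13, 26, 30 → 3
r = 11: 13, 26, 30 → 3
r = 16: 26, 30 → 2
r = 18: 26, 30 → 2
r = 22: 26, 30 → 2
Cross-inversions: 3 + 3 + 2 + 2 + 2 = 12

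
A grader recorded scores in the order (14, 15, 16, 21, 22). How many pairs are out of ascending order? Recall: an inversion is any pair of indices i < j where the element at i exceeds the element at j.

Count, for each position, how many later elements it exceeds:
14: 0
15: 0
16: 0
21: 0
22: 0
Sum: 0 + 0 + 0 + 0 + 0 = 0

Inversions: 0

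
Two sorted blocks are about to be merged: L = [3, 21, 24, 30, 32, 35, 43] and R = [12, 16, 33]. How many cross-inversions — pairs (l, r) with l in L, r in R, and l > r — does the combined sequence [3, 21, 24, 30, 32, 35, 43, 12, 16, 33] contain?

Take each right-half value and tally the left-half values above it:
r = 12: 21, 24, 30, 32, 35, 43 → 6
r = 16: 21, 24, 30, 32, 35, 43 → 6
r = 33: 35, 43 → 2
Cross-inversions: 6 + 6 + 2 = 14

14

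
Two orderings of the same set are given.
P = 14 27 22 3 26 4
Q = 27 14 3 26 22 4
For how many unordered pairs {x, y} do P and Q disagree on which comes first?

Assign each item its position (1..6) in the first ordering, then rewrite the second ordering as that position sequence:
positions: 14→1, 27→2, 22→3, 3→4, 26→5, 4→6
second ordering as positions: [2, 1, 4, 5, 3, 6]
Discordant pairs = inversions in this position sequence.
2: 1 → 1
1: 0
4: 3 → 1
5: 3 → 1
3: 0
6: 0
Total: 1 + 0 + 1 + 1 + 0 + 0 = 3

3 disagreeing pairs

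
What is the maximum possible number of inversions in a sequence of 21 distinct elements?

210

A reversed (strictly descending) arrangement makes every pair an inversion, giving C(21, 2) inversions.
C(21, 2) = 21·20/2 = 210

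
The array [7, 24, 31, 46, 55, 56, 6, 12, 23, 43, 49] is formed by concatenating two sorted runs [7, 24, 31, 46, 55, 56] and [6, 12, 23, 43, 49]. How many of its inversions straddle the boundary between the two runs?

21 split inversions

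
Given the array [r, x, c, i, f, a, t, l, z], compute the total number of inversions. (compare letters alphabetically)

Sweep left to right; for each value list the smaller values that follow it:
r → c, i, f, a, l → 5
x → c, i, f, a, t, l → 6
c → a → 1
i → f, a → 2
f → a → 1
a → none → 0
t → l → 1
l → none → 0
z → none → 0
Sum: 5 + 6 + 1 + 2 + 1 + 0 + 1 + 0 + 0 = 16

16 inversions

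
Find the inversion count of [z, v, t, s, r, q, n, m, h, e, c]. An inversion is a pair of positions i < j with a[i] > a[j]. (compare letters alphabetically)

Element-by-element contributions:
z → v, t, s, r, q, n, m, h, e, c → 10
v → t, s, r, q, n, m, h, e, c → 9
t → s, r, q, n, m, h, e, c → 8
s → r, q, n, m, h, e, c → 7
r → q, n, m, h, e, c → 6
q → n, m, h, e, c → 5
n → m, h, e, c → 4
m → h, e, c → 3
h → e, c → 2
e → c → 1
c → none → 0
Sum: 10 + 9 + 8 + 7 + 6 + 5 + 4 + 3 + 2 + 1 + 0 = 55

55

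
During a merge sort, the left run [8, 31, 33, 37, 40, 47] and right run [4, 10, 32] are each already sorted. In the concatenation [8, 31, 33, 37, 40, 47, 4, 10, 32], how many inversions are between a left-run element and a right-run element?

There are 15 cross-inversions.

Count, for every r in R, how many entries of L exceed r:
r = 4: 8, 31, 33, 37, 40, 47 → 6
r = 10: 31, 33, 37, 40, 47 → 5
r = 32: 33, 37, 40, 47 → 4
Cross-inversions: 6 + 5 + 4 = 15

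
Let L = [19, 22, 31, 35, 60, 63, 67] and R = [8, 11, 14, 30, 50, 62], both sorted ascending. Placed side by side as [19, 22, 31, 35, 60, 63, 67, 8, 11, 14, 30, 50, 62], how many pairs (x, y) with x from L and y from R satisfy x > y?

For each element r of the right run, count left-run elements greater than r:
r = 8: 19, 22, 31, 35, 60, 63, 67 → 7
r = 11: 19, 22, 31, 35, 60, 63, 67 → 7
r = 14: 19, 22, 31, 35, 60, 63, 67 → 7
r = 30: 31, 35, 60, 63, 67 → 5
r = 50: 60, 63, 67 → 3
r = 62: 63, 67 → 2
Cross-inversions: 7 + 7 + 7 + 5 + 3 + 2 = 31

Split inversions: 31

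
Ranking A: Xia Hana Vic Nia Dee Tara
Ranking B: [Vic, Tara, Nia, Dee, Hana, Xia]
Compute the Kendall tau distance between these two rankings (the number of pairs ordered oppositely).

11

Assign each item its position (1..6) in the first ordering, then rewrite the second ordering as that position sequence:
positions: Xia→1, Hana→2, Vic→3, Nia→4, Dee→5, Tara→6
second ordering as positions: [3, 6, 4, 5, 2, 1]
Discordant pairs = inversions in this position sequence.
3: 2, 1 → 2
6: 4, 5, 2, 1 → 4
4: 2, 1 → 2
5: 2, 1 → 2
2: 1 → 1
1: 0
Total: 2 + 4 + 2 + 2 + 1 + 0 = 11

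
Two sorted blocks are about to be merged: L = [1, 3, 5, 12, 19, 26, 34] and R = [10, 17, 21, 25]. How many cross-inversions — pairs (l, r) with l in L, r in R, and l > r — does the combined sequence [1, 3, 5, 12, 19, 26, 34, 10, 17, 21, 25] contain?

11

For each element r of the right run, count left-run elements greater than r:
r = 10: 12, 19, 26, 34 → 4
r = 17: 19, 26, 34 → 3
r = 21: 26, 34 → 2
r = 25: 26, 34 → 2
Cross-inversions: 4 + 3 + 2 + 2 = 11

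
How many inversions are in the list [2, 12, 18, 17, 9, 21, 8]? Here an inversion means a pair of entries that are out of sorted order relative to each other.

Sweep left to right; for each value list the smaller values that follow it:
2 → none → 0
12 → 9, 8 → 2
18 → 17, 9, 8 → 3
17 → 9, 8 → 2
9 → 8 → 1
21 → 8 → 1
8 → none → 0
Sum: 0 + 2 + 3 + 2 + 1 + 1 + 0 = 9

9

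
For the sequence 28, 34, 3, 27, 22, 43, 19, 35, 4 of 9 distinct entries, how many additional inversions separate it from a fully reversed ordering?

16

Maximum inversions for 9 distinct elements is C(9, 2) = 9·8/2 = 36.
Current inversions — for each element, count later smaller elements:
28: 5
34: 5
3: 0
27: 3
22: 2
43: 3
19: 1
35: 1
4: 0
Current total: 5 + 5 + 0 + 3 + 2 + 3 + 1 + 1 + 0 = 20
Shortfall: 36 − 20 = 16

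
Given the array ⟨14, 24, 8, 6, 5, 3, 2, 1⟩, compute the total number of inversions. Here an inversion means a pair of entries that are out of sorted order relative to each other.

27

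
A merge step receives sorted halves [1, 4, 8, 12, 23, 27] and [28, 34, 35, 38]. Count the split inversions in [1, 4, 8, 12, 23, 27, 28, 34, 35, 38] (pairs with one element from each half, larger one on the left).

0

For each element r of the right run, count left-run elements greater than r:
r = 28: none → 0
r = 34: none → 0
r = 35: none → 0
r = 38: none → 0
Cross-inversions: 0 + 0 + 0 + 0 = 0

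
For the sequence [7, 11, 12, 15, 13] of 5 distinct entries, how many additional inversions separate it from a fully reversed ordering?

Maximum inversions for 5 distinct elements is C(5, 2) = 5·4/2 = 10.
Current inversions — for each element, count later smaller elements:
7: 0
11: 0
12: 0
15: 1
13: 0
Current total: 0 + 0 + 0 + 1 + 0 = 1
Shortfall: 10 − 1 = 9

9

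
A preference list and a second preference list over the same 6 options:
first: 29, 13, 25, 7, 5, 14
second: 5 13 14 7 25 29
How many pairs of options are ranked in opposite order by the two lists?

Assign each item its position (1..6) in the first ordering, then rewrite the second ordering as that position sequence:
positions: 29→1, 13→2, 25→3, 7→4, 5→5, 14→6
second ordering as positions: [5, 2, 6, 4, 3, 1]
Discordant pairs = inversions in this position sequence.
5: 2, 4, 3, 1 → 4
2: 1 → 1
6: 4, 3, 1 → 3
4: 3, 1 → 2
3: 1 → 1
1: 0
Total: 4 + 1 + 3 + 2 + 1 + 0 = 11

11 pairs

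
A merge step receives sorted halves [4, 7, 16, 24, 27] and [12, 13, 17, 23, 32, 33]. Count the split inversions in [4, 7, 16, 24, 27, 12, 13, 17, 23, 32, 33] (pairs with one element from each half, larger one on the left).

There are 10 split inversions.

Count, for every r in R, how many entries of L exceed r:
r = 12: 16, 24, 27 → 3
r = 13: 16, 24, 27 → 3
r = 17: 24, 27 → 2
r = 23: 24, 27 → 2
r = 32: none → 0
r = 33: none → 0
Cross-inversions: 3 + 3 + 2 + 2 + 0 + 0 = 10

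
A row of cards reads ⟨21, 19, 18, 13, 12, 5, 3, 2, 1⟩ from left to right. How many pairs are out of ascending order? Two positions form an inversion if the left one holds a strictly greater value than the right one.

36

Sweep left to right; for each value list the smaller values that follow it:
21 → 19, 18, 13, 12, 5, 3, 2, 1 → 8
19 → 18, 13, 12, 5, 3, 2, 1 → 7
18 → 13, 12, 5, 3, 2, 1 → 6
13 → 12, 5, 3, 2, 1 → 5
12 → 5, 3, 2, 1 → 4
5 → 3, 2, 1 → 3
3 → 2, 1 → 2
2 → 1 → 1
1 → none → 0
Sum: 8 + 7 + 6 + 5 + 4 + 3 + 2 + 1 + 0 = 36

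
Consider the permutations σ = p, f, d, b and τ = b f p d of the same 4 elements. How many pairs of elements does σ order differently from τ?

Assign each item its position (1..4) in the first ordering, then rewrite the second ordering as that position sequence:
positions: p→1, f→2, d→3, b→4
second ordering as positions: [4, 2, 1, 3]
Discordant pairs = inversions in this position sequence.
4: 2, 1, 3 → 3
2: 1 → 1
1: 0
3: 0
Total: 3 + 1 + 0 + 0 = 4

4 discordant pairs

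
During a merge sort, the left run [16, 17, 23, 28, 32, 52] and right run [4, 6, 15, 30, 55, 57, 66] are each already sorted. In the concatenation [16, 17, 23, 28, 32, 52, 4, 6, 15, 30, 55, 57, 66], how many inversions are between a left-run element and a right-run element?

20 split inversions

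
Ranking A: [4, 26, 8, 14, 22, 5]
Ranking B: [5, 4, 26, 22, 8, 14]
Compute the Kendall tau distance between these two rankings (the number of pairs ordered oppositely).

7

Assign each item its position (1..6) in the first ordering, then rewrite the second ordering as that position sequence:
positions: 4→1, 26→2, 8→3, 14→4, 22→5, 5→6
second ordering as positions: [6, 1, 2, 5, 3, 4]
Discordant pairs = inversions in this position sequence.
6: 1, 2, 5, 3, 4 → 5
1: 0
2: 0
5: 3, 4 → 2
3: 0
4: 0
Total: 5 + 0 + 0 + 2 + 0 + 0 = 7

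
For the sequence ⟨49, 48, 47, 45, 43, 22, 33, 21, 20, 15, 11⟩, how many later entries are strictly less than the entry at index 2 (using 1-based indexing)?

The element at index 2 is 48.
Elements after it: 47, 45, 43, 22, 33, 21, 20, 15, 11
Those smaller than 48: 47, 45, 43, 22, 33, 21, 20, 15, 11

9 such elements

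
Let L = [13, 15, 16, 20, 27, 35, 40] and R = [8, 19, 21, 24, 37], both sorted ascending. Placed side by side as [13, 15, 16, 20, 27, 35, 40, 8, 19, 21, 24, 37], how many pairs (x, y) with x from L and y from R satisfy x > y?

18

For each element r of the right run, count left-run elements greater than r:
r = 8: 13, 15, 16, 20, 27, 35, 40 → 7
r = 19: 20, 27, 35, 40 → 4
r = 21: 27, 35, 40 → 3
r = 24: 27, 35, 40 → 3
r = 37: 40 → 1
Cross-inversions: 7 + 4 + 3 + 3 + 1 = 18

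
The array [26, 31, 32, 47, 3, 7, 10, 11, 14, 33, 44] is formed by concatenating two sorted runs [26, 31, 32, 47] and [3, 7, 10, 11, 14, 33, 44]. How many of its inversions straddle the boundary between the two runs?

Count, for every r in R, how many entries of L exceed r:
r = 3: 26, 31, 32, 47 → 4
r = 7: 26, 31, 32, 47 → 4
r = 10: 26, 31, 32, 47 → 4
r = 11: 26, 31, 32, 47 → 4
r = 14: 26, 31, 32, 47 → 4
r = 33: 47 → 1
r = 44: 47 → 1
Cross-inversions: 4 + 4 + 4 + 4 + 4 + 1 + 1 = 22

22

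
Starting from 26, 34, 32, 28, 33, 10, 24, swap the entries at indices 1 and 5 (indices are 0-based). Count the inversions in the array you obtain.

7 inversions

Positions 1 and 5 hold 34 and 10; after swapping, the array is [26, 10, 32, 28, 33, 34, 24].
Element-by-element contributions:
26 → 10, 24 → 2
10 → none → 0
32 → 28, 24 → 2
28 → 24 → 1
33 → 24 → 1
34 → 24 → 1
24 → none → 0
Sum: 2 + 0 + 2 + 1 + 1 + 1 + 0 = 7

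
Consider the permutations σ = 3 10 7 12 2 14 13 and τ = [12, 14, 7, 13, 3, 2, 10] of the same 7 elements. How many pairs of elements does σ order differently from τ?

13 discordant pairs

Assign each item its position (1..7) in the first ordering, then rewrite the second ordering as that position sequence:
positions: 3→1, 10→2, 7→3, 12→4, 2→5, 14→6, 13→7
second ordering as positions: [4, 6, 3, 7, 1, 5, 2]
Discordant pairs = inversions in this position sequence.
4: 3, 1, 2 → 3
6: 3, 1, 5, 2 → 4
3: 1, 2 → 2
7: 1, 5, 2 → 3
1: 0
5: 2 → 1
2: 0
Total: 3 + 4 + 2 + 3 + 0 + 1 + 0 = 13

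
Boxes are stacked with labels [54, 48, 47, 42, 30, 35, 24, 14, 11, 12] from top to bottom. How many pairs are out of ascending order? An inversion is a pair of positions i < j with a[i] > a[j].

43 inversions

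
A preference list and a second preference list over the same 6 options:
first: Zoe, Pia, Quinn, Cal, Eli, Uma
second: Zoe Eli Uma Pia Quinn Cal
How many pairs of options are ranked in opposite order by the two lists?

Assign each item its position (1..6) in the first ordering, then rewrite the second ordering as that position sequence:
positions: Zoe→1, Pia→2, Quinn→3, Cal→4, Eli→5, Uma→6
second ordering as positions: [1, 5, 6, 2, 3, 4]
Discordant pairs = inversions in this position sequence.
1: 0
5: 2, 3, 4 → 3
6: 2, 3, 4 → 3
2: 0
3: 0
4: 0
Total: 0 + 3 + 3 + 0 + 0 + 0 = 6

6 pairs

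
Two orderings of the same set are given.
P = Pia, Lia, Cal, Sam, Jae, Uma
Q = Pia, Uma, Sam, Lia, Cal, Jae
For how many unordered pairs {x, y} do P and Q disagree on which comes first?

Assign each item its position (1..6) in the first ordering, then rewrite the second ordering as that position sequence:
positions: Pia→1, Lia→2, Cal→3, Sam→4, Jae→5, Uma→6
second ordering as positions: [1, 6, 4, 2, 3, 5]
Discordant pairs = inversions in this position sequence.
1: 0
6: 4, 2, 3, 5 → 4
4: 2, 3 → 2
2: 0
3: 0
5: 0
Total: 0 + 4 + 2 + 0 + 0 + 0 = 6

Disagreeing pairs: 6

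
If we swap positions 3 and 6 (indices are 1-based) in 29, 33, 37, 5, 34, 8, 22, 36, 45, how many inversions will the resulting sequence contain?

Positions 3 and 6 hold 37 and 8; after swapping, the array is [29, 33, 8, 5, 34, 37, 22, 36, 45].
For each element, count later entries that are smaller:
29 → 8, 5, 22 → 3
33 → 8, 5, 22 → 3
8 → 5 → 1
5 → none → 0
34 → 22 → 1
37 → 22, 36 → 2
22 → none → 0
36 → none → 0
45 → none → 0
Sum: 3 + 3 + 1 + 0 + 1 + 2 + 0 + 0 + 0 = 10

Inversions: 10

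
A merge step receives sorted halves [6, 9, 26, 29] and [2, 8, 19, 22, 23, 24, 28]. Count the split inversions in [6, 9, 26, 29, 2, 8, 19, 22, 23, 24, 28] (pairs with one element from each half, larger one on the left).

16

Take each right-half value and tally the left-half values above it:
r = 2: 6, 9, 26, 29 → 4
r = 8: 9, 26, 29 → 3
r = 19: 26, 29 → 2
r = 22: 26, 29 → 2
r = 23: 26, 29 → 2
r = 24: 26, 29 → 2
r = 28: 29 → 1
Cross-inversions: 4 + 3 + 2 + 2 + 2 + 2 + 1 = 16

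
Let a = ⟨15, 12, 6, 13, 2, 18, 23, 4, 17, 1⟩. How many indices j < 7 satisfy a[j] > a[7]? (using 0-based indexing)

6 such elements

The element at index 7 is 4.
Elements before it: 15, 12, 6, 13, 2, 18, 23
Those larger than 4: 15, 12, 6, 13, 18, 23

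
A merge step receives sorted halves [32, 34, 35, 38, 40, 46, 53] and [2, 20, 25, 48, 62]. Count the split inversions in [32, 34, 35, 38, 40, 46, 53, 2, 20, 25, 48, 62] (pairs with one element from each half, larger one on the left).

22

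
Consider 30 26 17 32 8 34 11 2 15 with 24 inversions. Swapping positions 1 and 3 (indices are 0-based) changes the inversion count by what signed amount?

Positions 1 and 3 hold 26 and 32; after swapping, the array is [30, 32, 17, 26, 8, 34, 11, 2, 15].
Element-by-element contributions:
30: 6
32: 6
17: 4
26: 4
8: 1
34: 3
11: 1
2: 0
15: 0
Sum: 6 + 6 + 4 + 4 + 1 + 3 + 1 + 0 + 0 = 25
Change: 25 − 24 = +1

+1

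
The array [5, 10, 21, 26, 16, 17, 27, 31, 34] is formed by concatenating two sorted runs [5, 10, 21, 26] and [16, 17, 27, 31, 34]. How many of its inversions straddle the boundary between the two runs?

Count, for every r in R, how many entries of L exceed r:
r = 16: 21, 26 → 2
r = 17: 21, 26 → 2
r = 27: none → 0
r = 31: none → 0
r = 34: none → 0
Cross-inversions: 2 + 2 + 0 + 0 + 0 = 4

There are 4 cross-inversions.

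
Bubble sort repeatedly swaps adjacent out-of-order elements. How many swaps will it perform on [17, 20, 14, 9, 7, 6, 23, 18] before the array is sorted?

The minimum number of adjacent swaps to sort an array equals its inversion count, since every such swap removes exactly one inversion.
Count inversions — for each element, later elements that are smaller:
17: 14, 9, 7, 6 → 4
20: 14, 9, 7, 6, 18 → 5
14: 9, 7, 6 → 3
9: 7, 6 → 2
7: 6 → 1
6: none → 0
23: 18 → 1
18: none → 0
Total inversions: 4 + 5 + 3 + 2 + 1 + 0 + 1 + 0 = 16

There are 16 swaps.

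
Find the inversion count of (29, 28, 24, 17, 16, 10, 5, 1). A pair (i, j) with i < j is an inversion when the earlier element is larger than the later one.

28 inversions

Count, for each position, how many later elements it exceeds:
29 → 28, 24, 17, 16, 10, 5, 1 → 7
28 → 24, 17, 16, 10, 5, 1 → 6
24 → 17, 16, 10, 5, 1 → 5
17 → 16, 10, 5, 1 → 4
16 → 10, 5, 1 → 3
10 → 5, 1 → 2
5 → 1 → 1
1 → none → 0
Sum: 7 + 6 + 5 + 4 + 3 + 2 + 1 + 0 = 28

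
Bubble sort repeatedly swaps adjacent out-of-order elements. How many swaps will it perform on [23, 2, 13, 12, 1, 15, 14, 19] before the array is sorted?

There are 12 adjacent swaps.

Minimum adjacent swaps = number of inversions (each swap of adjacent out-of-order elements removes one inversion and no swap can remove more).
Count inversions — for each element, later elements that are smaller:
23: 2, 13, 12, 1, 15, 14, 19 → 7
2: 1 → 1
13: 12, 1 → 2
12: 1 → 1
1: none → 0
15: 14 → 1
14: none → 0
19: none → 0
Total inversions: 7 + 1 + 2 + 1 + 0 + 1 + 0 + 0 = 12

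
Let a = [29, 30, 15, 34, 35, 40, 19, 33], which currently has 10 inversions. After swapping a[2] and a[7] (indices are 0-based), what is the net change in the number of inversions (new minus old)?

+3

Positions 2 and 7 hold 15 and 33; after swapping, the array is [29, 30, 33, 34, 35, 40, 19, 15].
Count, for each position, how many later elements it exceeds:
29 → 19, 15 → 2
30 → 19, 15 → 2
33 → 19, 15 → 2
34 → 19, 15 → 2
35 → 19, 15 → 2
40 → 19, 15 → 2
19 → 15 → 1
15 → none → 0
Sum: 2 + 2 + 2 + 2 + 2 + 2 + 1 + 0 = 13
Change: 13 − 10 = +3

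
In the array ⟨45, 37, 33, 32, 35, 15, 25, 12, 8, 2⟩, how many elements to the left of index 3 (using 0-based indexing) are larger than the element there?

The element at index 3 is 32.
Elements before it: 45, 37, 33
Those larger than 32: 45, 37, 33

3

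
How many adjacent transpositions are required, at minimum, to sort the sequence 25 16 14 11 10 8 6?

The minimum number of adjacent swaps to sort an array equals its inversion count, since every such swap removes exactly one inversion.
Count inversions — for each element, later elements that are smaller:
25: 16, 14, 11, 10, 8, 6 → 6
16: 14, 11, 10, 8, 6 → 5
14: 11, 10, 8, 6 → 4
11: 10, 8, 6 → 3
10: 8, 6 → 2
8: 6 → 1
6: none → 0
Total inversions: 6 + 5 + 4 + 3 + 2 + 1 + 0 = 21

21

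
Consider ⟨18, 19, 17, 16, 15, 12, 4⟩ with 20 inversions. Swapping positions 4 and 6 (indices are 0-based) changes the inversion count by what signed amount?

-3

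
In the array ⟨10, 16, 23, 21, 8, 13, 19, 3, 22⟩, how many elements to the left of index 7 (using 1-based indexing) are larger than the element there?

The element at index 7 is 19.
Elements before it: 10, 16, 23, 21, 8, 13
Those larger than 19: 23, 21

2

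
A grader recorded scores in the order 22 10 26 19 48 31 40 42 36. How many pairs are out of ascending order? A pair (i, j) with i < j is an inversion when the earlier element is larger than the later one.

For each element, count later entries that are smaller:
22 → 10, 19 → 2
10 → none → 0
26 → 19 → 1
19 → none → 0
48 → 31, 40, 42, 36 → 4
31 → none → 0
40 → 36 → 1
42 → 36 → 1
36 → none → 0
Sum: 2 + 0 + 1 + 0 + 4 + 0 + 1 + 1 + 0 = 9

Out-of-order pairs: 9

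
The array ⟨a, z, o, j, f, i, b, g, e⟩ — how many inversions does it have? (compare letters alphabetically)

Sweep left to right; for each value list the smaller values that follow it:
a: 0
z: 7
o: 6
j: 5
f: 2
i: 3
b: 0
g: 1
e: 0
Sum: 0 + 7 + 6 + 5 + 2 + 3 + 0 + 1 + 0 = 24

24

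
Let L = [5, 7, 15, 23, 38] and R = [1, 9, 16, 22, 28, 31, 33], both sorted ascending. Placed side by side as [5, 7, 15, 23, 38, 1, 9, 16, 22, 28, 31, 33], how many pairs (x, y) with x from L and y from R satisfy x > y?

Cross-inversions: 15

Take each right-half value and tally the left-half values above it:
r = 1: 5, 7, 15, 23, 38 → 5
r = 9: 15, 23, 38 → 3
r = 16: 23, 38 → 2
r = 22: 23, 38 → 2
r = 28: 38 → 1
r = 31: 38 → 1
r = 33: 38 → 1
Cross-inversions: 5 + 3 + 2 + 2 + 1 + 1 + 1 = 15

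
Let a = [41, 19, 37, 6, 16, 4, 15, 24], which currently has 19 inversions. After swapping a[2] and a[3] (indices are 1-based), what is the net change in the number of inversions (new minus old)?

+1

Positions 2 and 3 hold 19 and 37; after swapping, the array is [41, 37, 19, 6, 16, 4, 15, 24].
Sweep left to right; for each value list the smaller values that follow it:
41: 7
37: 6
19: 4
6: 1
16: 2
4: 0
15: 0
24: 0
Sum: 7 + 6 + 4 + 1 + 2 + 0 + 0 + 0 = 20
Change: 20 − 19 = +1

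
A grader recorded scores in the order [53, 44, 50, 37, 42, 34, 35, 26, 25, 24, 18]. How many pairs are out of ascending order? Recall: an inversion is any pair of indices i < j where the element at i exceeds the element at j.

52 inversions

Count, for each position, how many later elements it exceeds:
53 → 44, 50, 37, 42, 34, 35, 26, 25, 24, 18 → 10
44 → 37, 42, 34, 35, 26, 25, 24, 18 → 8
50 → 37, 42, 34, 35, 26, 25, 24, 18 → 8
37 → 34, 35, 26, 25, 24, 18 → 6
42 → 34, 35, 26, 25, 24, 18 → 6
34 → 26, 25, 24, 18 → 4
35 → 26, 25, 24, 18 → 4
26 → 25, 24, 18 → 3
25 → 24, 18 → 2
24 → 18 → 1
18 → none → 0
Sum: 10 + 8 + 8 + 6 + 6 + 4 + 4 + 3 + 2 + 1 + 0 = 52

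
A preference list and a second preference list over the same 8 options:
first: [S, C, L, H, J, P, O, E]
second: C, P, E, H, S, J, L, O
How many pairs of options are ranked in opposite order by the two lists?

13 pairs

Assign each item its position (1..8) in the first ordering, then rewrite the second ordering as that position sequence:
positions: S→1, C→2, L→3, H→4, J→5, P→6, O→7, E→8
second ordering as positions: [2, 6, 8, 4, 1, 5, 3, 7]
Discordant pairs = inversions in this position sequence.
2: 1 → 1
6: 4, 1, 5, 3 → 4
8: 4, 1, 5, 3, 7 → 5
4: 1, 3 → 2
1: 0
5: 3 → 1
3: 0
7: 0
Total: 1 + 4 + 5 + 2 + 0 + 1 + 0 + 0 = 13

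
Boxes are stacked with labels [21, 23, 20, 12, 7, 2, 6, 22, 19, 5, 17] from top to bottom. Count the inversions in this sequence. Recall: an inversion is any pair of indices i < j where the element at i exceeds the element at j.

37 inversions

Sweep left to right; for each value list the smaller values that follow it:
21 → 20, 12, 7, 2, 6, 19, 5, 17 → 8
23 → 20, 12, 7, 2, 6, 22, 19, 5, 17 → 9
20 → 12, 7, 2, 6, 19, 5, 17 → 7
12 → 7, 2, 6, 5 → 4
7 → 2, 6, 5 → 3
2 → none → 0
6 → 5 → 1
22 → 19, 5, 17 → 3
19 → 5, 17 → 2
5 → none → 0
17 → none → 0
Sum: 8 + 9 + 7 + 4 + 3 + 0 + 1 + 3 + 2 + 0 + 0 = 37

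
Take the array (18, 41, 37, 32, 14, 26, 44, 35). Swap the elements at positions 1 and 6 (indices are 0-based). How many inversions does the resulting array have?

Positions 1 and 6 hold 41 and 44; after swapping, the array is [18, 44, 37, 32, 14, 26, 41, 35].
Count, for each position, how many later elements it exceeds:
18 → 14 → 1
44 → 37, 32, 14, 26, 41, 35 → 6
37 → 32, 14, 26, 35 → 4
32 → 14, 26 → 2
14 → none → 0
26 → none → 0
41 → 35 → 1
35 → none → 0
Sum: 1 + 6 + 4 + 2 + 0 + 0 + 1 + 0 = 14

14 inversions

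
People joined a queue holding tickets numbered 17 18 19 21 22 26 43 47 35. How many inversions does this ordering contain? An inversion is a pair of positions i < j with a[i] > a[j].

2

Sweep left to right; for each value list the smaller values that follow it:
17 → none → 0
18 → none → 0
19 → none → 0
21 → none → 0
22 → none → 0
26 → none → 0
43 → 35 → 1
47 → 35 → 1
35 → none → 0
Sum: 0 + 0 + 0 + 0 + 0 + 0 + 1 + 1 + 0 = 2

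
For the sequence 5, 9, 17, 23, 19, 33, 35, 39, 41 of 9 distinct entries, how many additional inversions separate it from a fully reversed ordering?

35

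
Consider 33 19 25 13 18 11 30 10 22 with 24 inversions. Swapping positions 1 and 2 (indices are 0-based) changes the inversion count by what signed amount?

Positions 1 and 2 hold 19 and 25; after swapping, the array is [33, 25, 19, 13, 18, 11, 30, 10, 22].
For each element, count later entries that are smaller:
33 → 25, 19, 13, 18, 11, 30, 10, 22 → 8
25 → 19, 13, 18, 11, 10, 22 → 6
19 → 13, 18, 11, 10 → 4
13 → 11, 10 → 2
18 → 11, 10 → 2
11 → 10 → 1
30 → 10, 22 → 2
10 → none → 0
22 → none → 0
Sum: 8 + 6 + 4 + 2 + 2 + 1 + 2 + 0 + 0 = 25
Change: 25 − 24 = +1

+1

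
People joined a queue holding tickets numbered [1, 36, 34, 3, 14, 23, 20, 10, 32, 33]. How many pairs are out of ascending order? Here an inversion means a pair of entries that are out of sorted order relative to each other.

Element-by-element contributions:
1 → none → 0
36 → 34, 3, 14, 23, 20, 10, 32, 33 → 8
34 → 3, 14, 23, 20, 10, 32, 33 → 7
3 → none → 0
14 → 10 → 1
23 → 20, 10 → 2
20 → 10 → 1
10 → none → 0
32 → none → 0
33 → none → 0
Sum: 0 + 8 + 7 + 0 + 1 + 2 + 1 + 0 + 0 + 0 = 19

19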